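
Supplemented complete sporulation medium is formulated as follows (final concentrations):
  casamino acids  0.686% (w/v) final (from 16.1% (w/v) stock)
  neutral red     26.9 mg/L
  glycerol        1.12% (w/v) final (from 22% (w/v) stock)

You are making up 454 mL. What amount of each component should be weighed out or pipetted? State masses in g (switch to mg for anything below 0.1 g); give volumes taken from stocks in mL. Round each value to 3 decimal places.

Working volume: 454 mL = 0.454 L.
casamino acids: C1V1 = C2V2 → 0.686% ÷ 16.1% × 454 mL = 19.344 mL
neutral red: 26.9 mg/L × 0.454 L = 12.213 mg
glycerol: V = C2·V2/C1 = 1.12% ÷ 22% × 454 mL = 23.113 mL

casamino acids 19.344 mL; neutral red 12.213 mg; glycerol 23.113 mL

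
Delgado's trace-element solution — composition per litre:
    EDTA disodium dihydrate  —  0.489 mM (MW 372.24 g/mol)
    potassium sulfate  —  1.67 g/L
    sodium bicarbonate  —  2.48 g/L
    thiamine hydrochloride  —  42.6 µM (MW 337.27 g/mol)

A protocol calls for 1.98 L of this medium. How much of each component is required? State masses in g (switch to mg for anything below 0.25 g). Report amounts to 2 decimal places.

EDTA disodium dihydrate 0.36 g; potassium sulfate 3.31 g; sodium bicarbonate 4.91 g; thiamine hydrochloride 28.45 mg

Working volume: 1.98 L.
EDTA disodium dihydrate: 0.489 mmol/L × 372.24 g/mol × 1.98 L ÷ 1000 = 0.36 g
potassium sulfate: 1.67 g/L × 1.98 L = 3.31 g
sodium bicarbonate: 2.48 g/L × 1.98 L = 4.91 g
thiamine hydrochloride: 42.6 µmol/L × 337.27 g/mol × 1.98 L ÷ 1000 = 28.45 mg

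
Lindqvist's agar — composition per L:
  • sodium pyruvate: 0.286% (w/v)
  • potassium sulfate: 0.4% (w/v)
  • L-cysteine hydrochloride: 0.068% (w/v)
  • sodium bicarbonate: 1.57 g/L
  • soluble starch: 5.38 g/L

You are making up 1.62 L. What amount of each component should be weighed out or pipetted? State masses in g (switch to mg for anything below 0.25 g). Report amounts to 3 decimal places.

Working volume: 1.62 L.
sodium pyruvate: 0.286% w/v = 2.86 g/L → 2.86 × 1.62 L = 4.633 g
potassium sulfate: 0.4% w/v = 4 g/L → 4 × 1.62 L = 6.480 g
L-cysteine hydrochloride: 0.068 g per 100 mL × 1620 mL ÷ 100 = 1.102 g
sodium bicarbonate: 1.57 g/L × 1.62 L = 2.543 g
soluble starch: 5.38 g/L × 1.62 L = 8.716 g

sodium pyruvate 4.633 g; potassium sulfate 6.480 g; L-cysteine hydrochloride 1.102 g; sodium bicarbonate 2.543 g; soluble starch 8.716 g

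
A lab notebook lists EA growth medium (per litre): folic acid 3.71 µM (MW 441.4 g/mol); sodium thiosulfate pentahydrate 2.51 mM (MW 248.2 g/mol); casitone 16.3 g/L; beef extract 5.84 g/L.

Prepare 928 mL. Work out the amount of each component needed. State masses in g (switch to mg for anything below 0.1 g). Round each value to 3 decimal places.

Scale factor relative to 1 L: 0.928.
folic acid: 3.71 µmol/L × 441.4 g/mol × 0.928 L ÷ 1000 = 1.520 mg
sodium thiosulfate pentahydrate: 2.51 mmol/L × 248.2 g/mol × 0.928 L ÷ 1000 = 0.578 g
casitone: 16.3 g/L × 0.928 L = 15.126 g
beef extract: 5.84 g/L × 0.928 L = 5.420 g

folic acid 1.520 mg; sodium thiosulfate pentahydrate 0.578 g; casitone 15.126 g; beef extract 5.420 g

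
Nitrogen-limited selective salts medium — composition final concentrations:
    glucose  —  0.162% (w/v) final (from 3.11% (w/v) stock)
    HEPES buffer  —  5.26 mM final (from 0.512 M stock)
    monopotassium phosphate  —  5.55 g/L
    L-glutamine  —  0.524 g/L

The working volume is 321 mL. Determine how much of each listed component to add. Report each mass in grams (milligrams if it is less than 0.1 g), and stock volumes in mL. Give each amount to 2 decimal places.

glucose 16.72 mL; HEPES buffer 3.30 mL; monopotassium phosphate 1.78 g; L-glutamine 0.17 g

Target volume = 321 mL = 0.321 L.
glucose: V = C2·V2/C1 = 0.162% ÷ 3.11% × 321 mL = 16.72 mL
HEPES buffer: dilute stock: 5.26 mM × 321 mL ÷ 512 mM = 3.30 mL
monopotassium phosphate: 5.55 g/L × 0.321 L = 1.78 g
L-glutamine: 0.524 g/L × 0.321 L = 0.17 g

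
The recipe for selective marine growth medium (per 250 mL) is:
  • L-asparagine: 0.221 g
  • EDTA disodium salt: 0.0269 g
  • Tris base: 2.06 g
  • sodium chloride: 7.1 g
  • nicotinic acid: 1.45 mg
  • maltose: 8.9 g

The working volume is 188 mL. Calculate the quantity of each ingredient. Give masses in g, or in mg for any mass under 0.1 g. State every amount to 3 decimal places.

Ratio of target to recipe volume: 188 / 250 = 0.752.
L-asparagine: 0.221 g × (188 mL / 250 mL) = 0.166 g
EDTA disodium salt: 0.0269 g × (188 mL / 250 mL) = 0.0202288 g = 20.229 mg
Tris base: 2.06 g × (188 mL / 250 mL) = 1.549 g
sodium chloride: 7.1 g × (188 mL / 250 mL) = 5.339 g
nicotinic acid: 1.45 mg × (188 mL / 250 mL) = 1.090 mg
maltose: 8.9 g × (188 mL / 250 mL) = 6.693 g

L-asparagine 0.166 g; EDTA disodium salt 20.229 mg; Tris base 1.549 g; sodium chloride 5.339 g; nicotinic acid 1.090 mg; maltose 6.693 g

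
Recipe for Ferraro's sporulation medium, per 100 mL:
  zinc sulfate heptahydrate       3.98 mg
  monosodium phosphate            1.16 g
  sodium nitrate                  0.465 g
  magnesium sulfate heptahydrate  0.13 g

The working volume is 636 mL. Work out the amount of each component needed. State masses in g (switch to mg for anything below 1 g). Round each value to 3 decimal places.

zinc sulfate heptahydrate 25.313 mg; monosodium phosphate 7.378 g; sodium nitrate 2.957 g; magnesium sulfate heptahydrate 826.800 mg

Ratio of target to recipe volume: 636 / 100 = 6.36.
zinc sulfate heptahydrate: 3.98 mg × (636 mL / 100 mL) = 25.313 mg
monosodium phosphate: 1.16 g × (636 mL / 100 mL) = 7.378 g
sodium nitrate: 0.465 g × (636 mL / 100 mL) = 2.957 g
magnesium sulfate heptahydrate: 0.13 g × (636 mL / 100 mL) = 0.8268 g = 826.800 mg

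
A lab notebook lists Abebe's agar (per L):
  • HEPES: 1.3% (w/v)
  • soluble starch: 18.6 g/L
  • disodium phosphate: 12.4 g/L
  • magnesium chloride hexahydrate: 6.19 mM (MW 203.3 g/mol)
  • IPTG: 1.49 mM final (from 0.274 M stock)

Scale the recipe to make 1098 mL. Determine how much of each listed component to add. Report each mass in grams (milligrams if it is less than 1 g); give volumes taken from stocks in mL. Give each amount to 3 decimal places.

HEPES 14.274 g; soluble starch 20.423 g; disodium phosphate 13.615 g; magnesium chloride hexahydrate 1.382 g; IPTG 5.971 mL

Working volume: 1098 mL = 1.098 L.
HEPES: 1.3% w/v = 13 g/L → 13 × 1.098 L = 14.274 g
soluble starch: 18.6 g/L × 1.098 L = 20.423 g
disodium phosphate: 12.4 g/L × 1.098 L = 13.615 g
magnesium chloride hexahydrate: 6.19 mmol/L × 203.3 g/mol × 1.098 L ÷ 1000 = 1.382 g
IPTG: dilute stock: 1.49 mM × 1098 mL ÷ 274 mM = 5.971 mL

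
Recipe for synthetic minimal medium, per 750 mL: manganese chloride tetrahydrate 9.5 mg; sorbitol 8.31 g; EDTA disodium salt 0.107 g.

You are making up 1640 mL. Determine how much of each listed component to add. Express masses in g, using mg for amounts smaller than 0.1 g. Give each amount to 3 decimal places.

manganese chloride tetrahydrate 20.773 mg; sorbitol 18.171 g; EDTA disodium salt 0.234 g

Scale factor = 1640 mL / 750 mL = 2.18667.
manganese chloride tetrahydrate: 9.5 mg × (1640 mL / 750 mL) = 20.773 mg
sorbitol: 8.31 g × (1640 mL / 750 mL) = 18.171 g
EDTA disodium salt: 0.107 g × (1640 mL / 750 mL) = 0.234 g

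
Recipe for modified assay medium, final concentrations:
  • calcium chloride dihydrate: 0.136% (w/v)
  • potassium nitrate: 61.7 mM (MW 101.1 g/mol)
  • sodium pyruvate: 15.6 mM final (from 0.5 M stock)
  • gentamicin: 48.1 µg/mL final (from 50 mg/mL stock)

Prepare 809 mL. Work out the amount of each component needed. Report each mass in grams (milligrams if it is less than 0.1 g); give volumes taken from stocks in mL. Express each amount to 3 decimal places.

calcium chloride dihydrate 1.100 g; potassium nitrate 5.046 g; sodium pyruvate 25.241 mL; gentamicin 0.778 mL

Working volume: 809 mL = 0.809 L.
calcium chloride dihydrate: 0.136% w/v = 1.36 g/L → 1.36 × 0.809 L = 1.100 g
potassium nitrate: 61.7 mmol/L × 101.1 g/mol × 0.809 L ÷ 1000 = 5.046 g
sodium pyruvate: V = C2·V2/C1 = 15.6 mM × 809 mL ÷ 500 mM = 25.241 mL
gentamicin: dilute stock: 48.1 µg/mL × 809 mL ÷ 50000 µg/mL = 0.778 mL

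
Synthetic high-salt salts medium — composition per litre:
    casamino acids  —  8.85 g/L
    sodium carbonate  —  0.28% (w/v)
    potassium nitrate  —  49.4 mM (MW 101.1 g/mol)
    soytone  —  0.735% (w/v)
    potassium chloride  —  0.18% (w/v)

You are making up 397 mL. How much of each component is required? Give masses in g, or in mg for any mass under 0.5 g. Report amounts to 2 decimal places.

casamino acids 3.51 g; sodium carbonate 1.11 g; potassium nitrate 1.98 g; soytone 2.92 g; potassium chloride 0.71 g

Working volume: 397 mL = 0.397 L.
casamino acids: 8.85 g/L × 0.397 L = 3.51 g
sodium carbonate: 0.28% w/v = 2.8 g/L → 2.8 × 0.397 L = 1.11 g
potassium nitrate: 49.4 mmol/L × 101.1 g/mol × 0.397 L ÷ 1000 = 1.98 g
soytone: 0.735 g per 100 mL × 397 mL ÷ 100 = 2.92 g
potassium chloride: 0.18% w/v = 1.8 g/L → 1.8 × 0.397 L = 0.71 g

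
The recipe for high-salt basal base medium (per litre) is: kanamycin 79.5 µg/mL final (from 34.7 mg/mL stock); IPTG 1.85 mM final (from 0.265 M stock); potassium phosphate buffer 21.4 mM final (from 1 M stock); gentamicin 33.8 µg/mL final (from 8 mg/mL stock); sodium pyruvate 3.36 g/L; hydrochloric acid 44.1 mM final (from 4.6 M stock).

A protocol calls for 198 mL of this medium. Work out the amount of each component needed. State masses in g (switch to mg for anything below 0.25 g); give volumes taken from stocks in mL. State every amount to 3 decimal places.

kanamycin 0.454 mL; IPTG 1.382 mL; potassium phosphate buffer 4.237 mL; gentamicin 0.837 mL; sodium pyruvate 0.665 g; hydrochloric acid 1.898 mL

Working volume: 198 mL = 0.198 L.
kanamycin: C1V1 = C2V2 → 79.5 µg/mL × 198 mL ÷ 34700 µg/mL = 0.454 mL
IPTG: V = C2·V2/C1 = 1.85 mM × 198 mL ÷ 265 mM = 1.382 mL
potassium phosphate buffer: dilute stock: 21.4 mM × 198 mL ÷ 1000 mM = 4.237 mL
gentamicin: V = C2·V2/C1 = 33.8 µg/mL × 198 mL ÷ 8000 µg/mL = 0.837 mL
sodium pyruvate: 3.36 g/L × 0.198 L = 0.665 g
hydrochloric acid: C1V1 = C2V2 → 44.1 mM × 198 mL ÷ 4600 mM = 1.898 mL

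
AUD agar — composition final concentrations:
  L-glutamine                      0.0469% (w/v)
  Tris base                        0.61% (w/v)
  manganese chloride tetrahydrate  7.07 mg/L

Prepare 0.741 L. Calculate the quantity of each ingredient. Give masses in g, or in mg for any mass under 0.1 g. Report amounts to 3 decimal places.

Scale factor relative to 1 L: 0.741.
L-glutamine: 0.0469 g per 100 mL × 741 mL ÷ 100 = 0.348 g
Tris base: 0.61% w/v = 6.1 g/L → 6.1 × 0.741 L = 4.520 g
manganese chloride tetrahydrate: 7.07 mg/L × 0.741 L = 5.239 mg

L-glutamine 0.348 g; Tris base 4.520 g; manganese chloride tetrahydrate 5.239 mg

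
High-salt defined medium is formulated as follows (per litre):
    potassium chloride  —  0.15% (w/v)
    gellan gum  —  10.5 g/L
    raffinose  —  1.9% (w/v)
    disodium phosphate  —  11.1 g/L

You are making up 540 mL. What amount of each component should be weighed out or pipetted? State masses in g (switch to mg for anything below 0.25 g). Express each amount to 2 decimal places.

Target volume = 540 mL = 0.54 L.
potassium chloride: 0.15 g per 100 mL × 540 mL ÷ 100 = 0.81 g
gellan gum: 10.5 g/L × 0.54 L = 5.67 g
raffinose: 1.9% w/v = 19 g/L → 19 × 0.54 L = 10.26 g
disodium phosphate: 11.1 g/L × 0.54 L = 5.99 g

potassium chloride 0.81 g; gellan gum 5.67 g; raffinose 10.26 g; disodium phosphate 5.99 g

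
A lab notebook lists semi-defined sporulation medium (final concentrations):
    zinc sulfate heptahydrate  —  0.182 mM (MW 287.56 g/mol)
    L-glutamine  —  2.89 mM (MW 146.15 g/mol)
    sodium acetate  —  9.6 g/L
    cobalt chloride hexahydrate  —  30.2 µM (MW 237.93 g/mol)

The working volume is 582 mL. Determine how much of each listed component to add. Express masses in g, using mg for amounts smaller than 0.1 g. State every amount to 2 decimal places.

zinc sulfate heptahydrate 30.46 mg; L-glutamine 0.25 g; sodium acetate 5.59 g; cobalt chloride hexahydrate 4.18 mg

Scale factor relative to 1 L: 0.582.
zinc sulfate heptahydrate: 0.182 mmol/L × 287.56 mg/mmol × 0.582 L = 30.46 mg
L-glutamine: 2.89 mmol/L × 146.15 g/mol × 0.582 L ÷ 1000 = 0.25 g
sodium acetate: 9.6 g/L × 0.582 L = 5.59 g
cobalt chloride hexahydrate: 30.2 µmol/L × 237.93 g/mol × 0.582 L ÷ 1000 = 4.18 mg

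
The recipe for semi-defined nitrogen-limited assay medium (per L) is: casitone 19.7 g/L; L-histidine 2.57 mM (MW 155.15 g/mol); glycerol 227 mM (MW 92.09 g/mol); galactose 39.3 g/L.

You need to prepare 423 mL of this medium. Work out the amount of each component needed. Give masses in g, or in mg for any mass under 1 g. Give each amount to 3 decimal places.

casitone 8.333 g; L-histidine 168.665 mg; glycerol 8.843 g; galactose 16.624 g

Working volume: 423 mL = 0.423 L.
casitone: 19.7 g/L × 0.423 L = 8.333 g
L-histidine: 2.57 mmol/L × 155.15 mg/mmol × 0.423 L = 168.665 mg
glycerol: 227 mmol/L × 92.09 g/mol × 0.423 L ÷ 1000 = 8.843 g
galactose: 39.3 g/L × 0.423 L = 16.624 g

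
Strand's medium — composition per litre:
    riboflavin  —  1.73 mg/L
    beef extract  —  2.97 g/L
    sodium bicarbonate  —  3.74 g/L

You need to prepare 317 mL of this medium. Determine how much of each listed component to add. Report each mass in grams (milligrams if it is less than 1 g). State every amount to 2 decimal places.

Working volume: 317 mL = 0.317 L.
riboflavin: 1.73 mg/L × 0.317 L = 0.55 mg
beef extract: 2.97 g/L × 0.317 L = 0.94149 g = 941.49 mg
sodium bicarbonate: 3.74 g/L × 0.317 L = 1.19 g

riboflavin 0.55 mg; beef extract 941.49 mg; sodium bicarbonate 1.19 g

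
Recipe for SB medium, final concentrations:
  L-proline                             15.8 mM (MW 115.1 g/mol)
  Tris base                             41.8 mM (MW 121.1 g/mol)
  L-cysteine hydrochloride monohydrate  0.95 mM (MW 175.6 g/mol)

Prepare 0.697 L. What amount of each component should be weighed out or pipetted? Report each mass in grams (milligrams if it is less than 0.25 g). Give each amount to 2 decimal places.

L-proline 1.27 g; Tris base 3.53 g; L-cysteine hydrochloride monohydrate 116.27 mg

Scale factor relative to 1 L: 0.697.
L-proline: 15.8 mmol/L × 115.1 g/mol × 0.697 L ÷ 1000 = 1.27 g
Tris base: 41.8 mmol/L × 121.1 g/mol × 0.697 L ÷ 1000 = 3.53 g
L-cysteine hydrochloride monohydrate: 0.95 mmol/L × 175.6 mg/mmol × 0.697 L = 116.27 mg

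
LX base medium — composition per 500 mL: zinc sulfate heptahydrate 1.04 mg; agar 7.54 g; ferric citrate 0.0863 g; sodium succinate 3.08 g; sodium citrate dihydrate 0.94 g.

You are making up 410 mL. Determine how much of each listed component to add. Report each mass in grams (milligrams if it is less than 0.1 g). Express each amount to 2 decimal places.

Scale factor = 410 mL / 500 mL = 0.82.
zinc sulfate heptahydrate: 1.04 mg × (410 mL / 500 mL) = 0.85 mg
agar: 7.54 g × (410 mL / 500 mL) = 6.18 g
ferric citrate: 0.0863 g × (410 mL / 500 mL) = 0.070766 g = 70.77 mg
sodium succinate: 3.08 g × (410 mL / 500 mL) = 2.53 g
sodium citrate dihydrate: 0.94 g × (410 mL / 500 mL) = 0.77 g

zinc sulfate heptahydrate 0.85 mg; agar 6.18 g; ferric citrate 70.77 mg; sodium succinate 2.53 g; sodium citrate dihydrate 0.77 g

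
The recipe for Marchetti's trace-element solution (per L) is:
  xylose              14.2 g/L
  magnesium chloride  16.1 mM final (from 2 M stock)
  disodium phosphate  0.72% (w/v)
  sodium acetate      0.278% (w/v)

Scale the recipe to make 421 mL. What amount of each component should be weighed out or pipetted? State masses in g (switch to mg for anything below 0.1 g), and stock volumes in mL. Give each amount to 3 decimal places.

Target volume = 421 mL = 0.421 L.
xylose: 14.2 g/L × 0.421 L = 5.978 g
magnesium chloride: C1V1 = C2V2 → 16.1 mM × 421 mL ÷ 2000 mM = 3.389 mL
disodium phosphate: 0.72% w/v = 7.2 g/L → 7.2 × 0.421 L = 3.031 g
sodium acetate: 0.278% w/v = 2.78 g/L → 2.78 × 0.421 L = 1.170 g

xylose 5.978 g; magnesium chloride 3.389 mL; disodium phosphate 3.031 g; sodium acetate 1.170 g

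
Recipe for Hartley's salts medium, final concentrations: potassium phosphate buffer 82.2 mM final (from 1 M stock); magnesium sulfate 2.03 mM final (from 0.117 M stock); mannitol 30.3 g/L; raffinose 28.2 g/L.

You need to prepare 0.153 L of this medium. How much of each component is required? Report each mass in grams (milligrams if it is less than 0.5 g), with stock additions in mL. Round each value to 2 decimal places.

potassium phosphate buffer 12.58 mL; magnesium sulfate 2.65 mL; mannitol 4.64 g; raffinose 4.31 g

Working volume: 0.153 L.
potassium phosphate buffer: V = C2·V2/C1 = 82.2 mM × 153 mL ÷ 1000 mM = 12.58 mL
magnesium sulfate: C1V1 = C2V2 → 2.03 mM × 153 mL ÷ 117 mM = 2.65 mL
mannitol: 30.3 g/L × 0.153 L = 4.64 g
raffinose: 28.2 g/L × 0.153 L = 4.31 g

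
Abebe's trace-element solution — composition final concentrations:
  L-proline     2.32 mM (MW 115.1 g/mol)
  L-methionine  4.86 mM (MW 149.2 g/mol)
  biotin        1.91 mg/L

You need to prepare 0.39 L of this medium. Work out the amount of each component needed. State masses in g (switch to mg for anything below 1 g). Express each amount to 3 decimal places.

L-proline 104.142 mg; L-methionine 282.794 mg; biotin 0.745 mg

Scale factor relative to 1 L: 0.39.
L-proline: 2.32 mmol/L × 115.1 mg/mmol × 0.39 L = 104.142 mg
L-methionine: 4.86 mmol/L × 149.2 mg/mmol × 0.39 L = 282.794 mg
biotin: 1.91 mg/L × 0.39 L = 0.745 mg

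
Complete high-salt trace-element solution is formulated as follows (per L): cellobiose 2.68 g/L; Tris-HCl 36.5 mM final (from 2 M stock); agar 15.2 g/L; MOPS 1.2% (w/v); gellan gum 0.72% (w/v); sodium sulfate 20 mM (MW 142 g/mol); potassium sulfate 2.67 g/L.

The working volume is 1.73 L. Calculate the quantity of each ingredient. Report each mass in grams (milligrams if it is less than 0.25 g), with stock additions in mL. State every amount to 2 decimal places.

cellobiose 4.64 g; Tris-HCl 31.57 mL; agar 26.30 g; MOPS 20.76 g; gellan gum 12.46 g; sodium sulfate 4.91 g; potassium sulfate 4.62 g

Working volume: 1.73 L.
cellobiose: 2.68 g/L × 1.73 L = 4.64 g
Tris-HCl: C1V1 = C2V2 → 36.5 mM × 1730 mL ÷ 2000 mM = 31.57 mL
agar: 15.2 g/L × 1.73 L = 26.30 g
MOPS: 1.2% w/v = 12 g/L → 12 × 1.73 L = 20.76 g
gellan gum: 0.72% w/v = 7.2 g/L → 7.2 × 1.73 L = 12.46 g
sodium sulfate: 20 mmol/L × 142 g/mol × 1.73 L ÷ 1000 = 4.91 g
potassium sulfate: 2.67 g/L × 1.73 L = 4.62 g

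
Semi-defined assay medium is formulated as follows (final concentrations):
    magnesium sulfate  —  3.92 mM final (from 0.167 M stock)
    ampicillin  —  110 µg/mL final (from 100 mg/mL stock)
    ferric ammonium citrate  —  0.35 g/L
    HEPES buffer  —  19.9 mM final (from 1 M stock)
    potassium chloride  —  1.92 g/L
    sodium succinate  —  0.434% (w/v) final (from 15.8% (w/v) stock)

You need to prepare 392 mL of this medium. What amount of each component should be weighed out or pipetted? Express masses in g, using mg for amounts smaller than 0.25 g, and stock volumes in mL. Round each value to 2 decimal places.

magnesium sulfate 9.20 mL; ampicillin 0.43 mL; ferric ammonium citrate 137.20 mg; HEPES buffer 7.80 mL; potassium chloride 0.75 g; sodium succinate 10.77 mL

Target volume = 392 mL = 0.392 L.
magnesium sulfate: V = C2·V2/C1 = 3.92 mM × 392 mL ÷ 167 mM = 9.20 mL
ampicillin: V = C2·V2/C1 = 110 µg/mL × 392 mL ÷ 100000 µg/mL = 0.43 mL
ferric ammonium citrate: 0.35 g/L × 0.392 L = 0.1372 g = 137.20 mg
HEPES buffer: V = C2·V2/C1 = 19.9 mM × 392 mL ÷ 1000 mM = 7.80 mL
potassium chloride: 1.92 g/L × 0.392 L = 0.75 g
sodium succinate: C1V1 = C2V2 → 0.434% ÷ 15.8% × 392 mL = 10.77 mL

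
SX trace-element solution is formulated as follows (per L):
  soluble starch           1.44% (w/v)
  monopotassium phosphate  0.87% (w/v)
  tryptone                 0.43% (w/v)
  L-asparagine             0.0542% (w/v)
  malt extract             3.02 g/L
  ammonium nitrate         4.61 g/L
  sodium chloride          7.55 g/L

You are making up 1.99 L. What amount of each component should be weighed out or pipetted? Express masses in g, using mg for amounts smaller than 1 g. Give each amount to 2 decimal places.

soluble starch 28.66 g; monopotassium phosphate 17.31 g; tryptone 8.56 g; L-asparagine 1.08 g; malt extract 6.01 g; ammonium nitrate 9.17 g; sodium chloride 15.02 g

Working volume: 1.99 L.
soluble starch: 1.44% w/v = 14.4 g/L → 14.4 × 1.99 L = 28.66 g
monopotassium phosphate: 0.87 g per 100 mL × 1990 mL ÷ 100 = 17.31 g
tryptone: 0.43% w/v = 4.3 g/L → 4.3 × 1.99 L = 8.56 g
L-asparagine: 0.0542 g per 100 mL × 1990 mL ÷ 100 = 1.08 g
malt extract: 3.02 g/L × 1.99 L = 6.01 g
ammonium nitrate: 4.61 g/L × 1.99 L = 9.17 g
sodium chloride: 7.55 g/L × 1.99 L = 15.02 g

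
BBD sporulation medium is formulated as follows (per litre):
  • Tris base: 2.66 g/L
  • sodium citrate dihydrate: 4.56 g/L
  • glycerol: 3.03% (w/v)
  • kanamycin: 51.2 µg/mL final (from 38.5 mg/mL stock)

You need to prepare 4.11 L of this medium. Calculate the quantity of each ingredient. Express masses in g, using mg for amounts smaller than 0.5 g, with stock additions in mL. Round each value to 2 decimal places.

Working volume: 4.11 L.
Tris base: 2.66 g/L × 4.11 L = 10.93 g
sodium citrate dihydrate: 4.56 g/L × 4.11 L = 18.74 g
glycerol: 3.03 g per 100 mL × 4110 mL ÷ 100 = 124.53 g
kanamycin: dilute stock: 51.2 µg/mL × 4110 mL ÷ 38500 µg/mL = 5.47 mL

Tris base 10.93 g; sodium citrate dihydrate 18.74 g; glycerol 124.53 g; kanamycin 5.47 mL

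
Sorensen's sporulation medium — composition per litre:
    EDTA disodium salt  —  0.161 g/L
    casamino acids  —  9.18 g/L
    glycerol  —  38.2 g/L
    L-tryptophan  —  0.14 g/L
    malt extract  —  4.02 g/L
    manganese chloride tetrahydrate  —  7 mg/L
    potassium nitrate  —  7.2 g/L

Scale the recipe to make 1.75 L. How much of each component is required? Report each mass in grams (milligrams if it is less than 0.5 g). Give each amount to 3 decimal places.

EDTA disodium salt 281.750 mg; casamino acids 16.065 g; glycerol 66.850 g; L-tryptophan 245.000 mg; malt extract 7.035 g; manganese chloride tetrahydrate 12.250 mg; potassium nitrate 12.600 g

Scale factor relative to 1 L: 1.75.
EDTA disodium salt: 0.161 g/L × 1.75 L = 0.28175 g = 281.750 mg
casamino acids: 9.18 g/L × 1.75 L = 16.065 g
glycerol: 38.2 g/L × 1.75 L = 66.850 g
L-tryptophan: 0.14 g/L × 1.75 L = 0.245 g = 245.000 mg
malt extract: 4.02 g/L × 1.75 L = 7.035 g
manganese chloride tetrahydrate: 7 mg/L × 1.75 L = 12.250 mg
potassium nitrate: 7.2 g/L × 1.75 L = 12.600 g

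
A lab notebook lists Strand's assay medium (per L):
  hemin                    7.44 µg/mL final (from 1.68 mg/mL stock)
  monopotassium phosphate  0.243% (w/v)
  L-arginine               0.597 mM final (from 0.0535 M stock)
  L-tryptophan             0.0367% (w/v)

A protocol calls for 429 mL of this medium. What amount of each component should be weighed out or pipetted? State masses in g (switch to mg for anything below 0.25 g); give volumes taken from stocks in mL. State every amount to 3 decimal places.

Target volume = 429 mL = 0.429 L.
hemin: C1V1 = C2V2 → 7.44 µg/mL × 429 mL ÷ 1680 µg/mL = 1.900 mL
monopotassium phosphate: 0.243% w/v = 2.43 g/L → 2.43 × 0.429 L = 1.042 g
L-arginine: C1V1 = C2V2 → 0.597 mM × 429 mL ÷ 53.5 mM = 4.787 mL
L-tryptophan: 0.0367 g per 100 mL × 429 mL ÷ 100 = 0.157443 g = 157.443 mg

hemin 1.900 mL; monopotassium phosphate 1.042 g; L-arginine 4.787 mL; L-tryptophan 157.443 mg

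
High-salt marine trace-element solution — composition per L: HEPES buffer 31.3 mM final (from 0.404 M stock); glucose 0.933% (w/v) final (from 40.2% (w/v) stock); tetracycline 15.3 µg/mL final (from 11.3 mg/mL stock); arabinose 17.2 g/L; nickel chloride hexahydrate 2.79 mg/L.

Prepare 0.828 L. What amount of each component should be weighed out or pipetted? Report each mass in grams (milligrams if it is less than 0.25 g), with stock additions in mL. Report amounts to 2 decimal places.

HEPES buffer 64.15 mL; glucose 19.22 mL; tetracycline 1.12 mL; arabinose 14.24 g; nickel chloride hexahydrate 2.31 mg

Working volume: 0.828 L.
HEPES buffer: dilute stock: 31.3 mM × 828 mL ÷ 404 mM = 64.15 mL
glucose: V = C2·V2/C1 = 0.933% ÷ 40.2% × 828 mL = 19.22 mL
tetracycline: V = C2·V2/C1 = 15.3 µg/mL × 828 mL ÷ 11300 µg/mL = 1.12 mL
arabinose: 17.2 g/L × 0.828 L = 14.24 g
nickel chloride hexahydrate: 2.79 mg/L × 0.828 L = 2.31 mg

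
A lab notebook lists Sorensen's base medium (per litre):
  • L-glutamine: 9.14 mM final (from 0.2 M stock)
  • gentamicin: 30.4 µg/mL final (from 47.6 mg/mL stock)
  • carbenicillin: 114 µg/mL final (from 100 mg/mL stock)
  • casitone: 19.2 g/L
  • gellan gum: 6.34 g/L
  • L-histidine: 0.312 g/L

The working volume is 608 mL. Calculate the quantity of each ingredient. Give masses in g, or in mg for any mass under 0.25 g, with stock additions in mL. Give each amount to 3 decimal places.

L-glutamine 27.786 mL; gentamicin 0.388 mL; carbenicillin 0.693 mL; casitone 11.674 g; gellan gum 3.855 g; L-histidine 189.696 mg

Scale factor relative to 1 L: 0.608.
L-glutamine: C1V1 = C2V2 → 9.14 mM × 608 mL ÷ 200 mM = 27.786 mL
gentamicin: C1V1 = C2V2 → 30.4 µg/mL × 608 mL ÷ 47600 µg/mL = 0.388 mL
carbenicillin: V = C2·V2/C1 = 114 µg/mL × 608 mL ÷ 100000 µg/mL = 0.693 mL
casitone: 19.2 g/L × 0.608 L = 11.674 g
gellan gum: 6.34 g/L × 0.608 L = 3.855 g
L-histidine: 0.312 g/L × 0.608 L = 0.189696 g = 189.696 mg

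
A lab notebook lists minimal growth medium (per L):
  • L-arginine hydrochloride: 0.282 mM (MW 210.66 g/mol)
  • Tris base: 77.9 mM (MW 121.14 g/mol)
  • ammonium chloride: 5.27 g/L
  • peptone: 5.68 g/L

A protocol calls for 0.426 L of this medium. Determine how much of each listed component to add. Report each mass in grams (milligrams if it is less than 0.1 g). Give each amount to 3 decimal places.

L-arginine hydrochloride 25.307 mg; Tris base 4.020 g; ammonium chloride 2.245 g; peptone 2.420 g

Working volume: 0.426 L.
L-arginine hydrochloride: 0.282 mmol/L × 210.66 mg/mmol × 0.426 L = 25.307 mg
Tris base: 77.9 mmol/L × 121.14 g/mol × 0.426 L ÷ 1000 = 4.020 g
ammonium chloride: 5.27 g/L × 0.426 L = 2.245 g
peptone: 5.68 g/L × 0.426 L = 2.420 g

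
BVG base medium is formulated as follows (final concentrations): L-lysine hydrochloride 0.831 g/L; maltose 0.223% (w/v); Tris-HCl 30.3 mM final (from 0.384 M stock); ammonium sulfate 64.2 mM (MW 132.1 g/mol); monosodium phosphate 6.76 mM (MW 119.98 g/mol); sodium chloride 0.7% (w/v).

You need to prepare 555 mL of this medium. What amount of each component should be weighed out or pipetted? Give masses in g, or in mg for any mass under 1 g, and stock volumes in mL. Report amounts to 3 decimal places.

Working volume: 555 mL = 0.555 L.
L-lysine hydrochloride: 0.831 g/L × 0.555 L = 0.461205 g = 461.205 mg
maltose: 0.223% w/v = 2.23 g/L → 2.23 × 0.555 L = 1.238 g
Tris-HCl: C1V1 = C2V2 → 30.3 mM × 555 mL ÷ 384 mM = 43.793 mL
ammonium sulfate: 64.2 mmol/L × 132.1 g/mol × 0.555 L ÷ 1000 = 4.707 g
monosodium phosphate: 6.76 mmol/L × 119.98 mg/mmol × 0.555 L = 450.141 mg
sodium chloride: 0.7% w/v = 7 g/L → 7 × 0.555 L = 3.885 g

L-lysine hydrochloride 461.205 mg; maltose 1.238 g; Tris-HCl 43.793 mL; ammonium sulfate 4.707 g; monosodium phosphate 450.141 mg; sodium chloride 3.885 g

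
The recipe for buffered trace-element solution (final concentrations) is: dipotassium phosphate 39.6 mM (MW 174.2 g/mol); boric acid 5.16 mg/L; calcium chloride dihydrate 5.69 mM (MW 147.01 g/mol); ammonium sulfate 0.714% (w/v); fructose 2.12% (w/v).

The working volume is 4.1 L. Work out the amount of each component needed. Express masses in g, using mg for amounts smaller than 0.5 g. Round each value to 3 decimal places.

dipotassium phosphate 28.283 g; boric acid 21.156 mg; calcium chloride dihydrate 3.430 g; ammonium sulfate 29.274 g; fructose 86.920 g

Working volume: 4.1 L.
dipotassium phosphate: 39.6 mmol/L × 174.2 g/mol × 4.1 L ÷ 1000 = 28.283 g
boric acid: 5.16 mg/L × 4.1 L = 21.156 mg
calcium chloride dihydrate: 5.69 mmol/L × 147.01 g/mol × 4.1 L ÷ 1000 = 3.430 g
ammonium sulfate: 0.714 g per 100 mL × 4100 mL ÷ 100 = 29.274 g
fructose: 2.12 g per 100 mL × 4100 mL ÷ 100 = 86.920 g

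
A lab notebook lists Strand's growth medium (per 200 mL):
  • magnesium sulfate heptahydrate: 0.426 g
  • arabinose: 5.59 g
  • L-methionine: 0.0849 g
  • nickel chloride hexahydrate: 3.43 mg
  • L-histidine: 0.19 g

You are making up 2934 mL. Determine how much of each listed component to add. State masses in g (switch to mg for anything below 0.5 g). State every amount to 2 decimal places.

magnesium sulfate heptahydrate 6.25 g; arabinose 82.01 g; L-methionine 1.25 g; nickel chloride hexahydrate 50.32 mg; L-histidine 2.79 g

Scale factor = 2934 mL / 200 mL = 14.67.
magnesium sulfate heptahydrate: 0.426 g × (2934 mL / 200 mL) = 6.25 g
arabinose: 5.59 g × (2934 mL / 200 mL) = 82.01 g
L-methionine: 0.0849 g × (2934 mL / 200 mL) = 1.25 g
nickel chloride hexahydrate: 3.43 mg × (2934 mL / 200 mL) = 50.32 mg
L-histidine: 0.19 g × (2934 mL / 200 mL) = 2.79 g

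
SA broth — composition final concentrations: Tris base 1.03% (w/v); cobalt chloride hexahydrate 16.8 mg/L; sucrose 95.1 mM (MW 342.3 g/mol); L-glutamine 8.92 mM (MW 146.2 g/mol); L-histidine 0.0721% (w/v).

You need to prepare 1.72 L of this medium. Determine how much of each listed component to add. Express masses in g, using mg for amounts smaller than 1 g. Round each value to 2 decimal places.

Tris base 17.72 g; cobalt chloride hexahydrate 28.90 mg; sucrose 55.99 g; L-glutamine 2.24 g; L-histidine 1.24 g

Working volume: 1.72 L.
Tris base: 1.03% w/v = 10.3 g/L → 10.3 × 1.72 L = 17.72 g
cobalt chloride hexahydrate: 16.8 mg/L × 1.72 L = 28.90 mg
sucrose: 95.1 mmol/L × 342.3 g/mol × 1.72 L ÷ 1000 = 55.99 g
L-glutamine: 8.92 mmol/L × 146.2 g/mol × 1.72 L ÷ 1000 = 2.24 g
L-histidine: 0.0721 g per 100 mL × 1720 mL ÷ 100 = 1.24 g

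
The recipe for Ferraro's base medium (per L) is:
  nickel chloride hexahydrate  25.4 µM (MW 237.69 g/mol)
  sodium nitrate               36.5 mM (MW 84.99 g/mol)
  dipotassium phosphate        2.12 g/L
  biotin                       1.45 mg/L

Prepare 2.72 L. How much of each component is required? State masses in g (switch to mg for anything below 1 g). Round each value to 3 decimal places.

Working volume: 2.72 L.
nickel chloride hexahydrate: 25.4 µmol/L × 237.69 g/mol × 2.72 L ÷ 1000 = 16.422 mg
sodium nitrate: 36.5 mmol/L × 84.99 g/mol × 2.72 L ÷ 1000 = 8.438 g
dipotassium phosphate: 2.12 g/L × 2.72 L = 5.766 g
biotin: 1.45 mg/L × 2.72 L = 3.944 mg

nickel chloride hexahydrate 16.422 mg; sodium nitrate 8.438 g; dipotassium phosphate 5.766 g; biotin 3.944 mg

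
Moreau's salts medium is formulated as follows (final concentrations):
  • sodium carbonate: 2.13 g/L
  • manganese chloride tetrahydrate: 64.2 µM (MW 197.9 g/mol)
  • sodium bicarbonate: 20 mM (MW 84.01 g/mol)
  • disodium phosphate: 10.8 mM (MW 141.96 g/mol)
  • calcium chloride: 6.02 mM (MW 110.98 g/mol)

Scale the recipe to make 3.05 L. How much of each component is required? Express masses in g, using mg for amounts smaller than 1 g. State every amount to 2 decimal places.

sodium carbonate 6.50 g; manganese chloride tetrahydrate 38.75 mg; sodium bicarbonate 5.12 g; disodium phosphate 4.68 g; calcium chloride 2.04 g

Scale factor relative to 1 L: 3.05.
sodium carbonate: 2.13 g/L × 3.05 L = 6.50 g
manganese chloride tetrahydrate: 64.2 µmol/L × 197.9 g/mol × 3.05 L ÷ 1000 = 38.75 mg
sodium bicarbonate: 20 mmol/L × 84.01 g/mol × 3.05 L ÷ 1000 = 5.12 g
disodium phosphate: 10.8 mmol/L × 141.96 g/mol × 3.05 L ÷ 1000 = 4.68 g
calcium chloride: 6.02 mmol/L × 110.98 g/mol × 3.05 L ÷ 1000 = 2.04 g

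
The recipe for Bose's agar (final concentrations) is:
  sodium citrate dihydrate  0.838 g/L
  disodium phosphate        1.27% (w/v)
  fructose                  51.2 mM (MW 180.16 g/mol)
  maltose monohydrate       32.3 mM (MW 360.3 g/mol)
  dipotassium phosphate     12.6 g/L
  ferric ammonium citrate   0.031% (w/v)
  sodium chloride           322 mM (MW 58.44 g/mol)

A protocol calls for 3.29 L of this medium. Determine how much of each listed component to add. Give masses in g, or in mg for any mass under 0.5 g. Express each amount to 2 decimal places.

sodium citrate dihydrate 2.76 g; disodium phosphate 41.78 g; fructose 30.35 g; maltose monohydrate 38.29 g; dipotassium phosphate 41.45 g; ferric ammonium citrate 1.02 g; sodium chloride 61.91 g

Working volume: 3.29 L.
sodium citrate dihydrate: 0.838 g/L × 3.29 L = 2.76 g
disodium phosphate: 1.27% w/v = 12.7 g/L → 12.7 × 3.29 L = 41.78 g
fructose: 51.2 mmol/L × 180.16 g/mol × 3.29 L ÷ 1000 = 30.35 g
maltose monohydrate: 32.3 mmol/L × 360.3 g/mol × 3.29 L ÷ 1000 = 38.29 g
dipotassium phosphate: 12.6 g/L × 3.29 L = 41.45 g
ferric ammonium citrate: 0.031 g per 100 mL × 3290 mL ÷ 100 = 1.02 g
sodium chloride: 322 mmol/L × 58.44 g/mol × 3.29 L ÷ 1000 = 61.91 g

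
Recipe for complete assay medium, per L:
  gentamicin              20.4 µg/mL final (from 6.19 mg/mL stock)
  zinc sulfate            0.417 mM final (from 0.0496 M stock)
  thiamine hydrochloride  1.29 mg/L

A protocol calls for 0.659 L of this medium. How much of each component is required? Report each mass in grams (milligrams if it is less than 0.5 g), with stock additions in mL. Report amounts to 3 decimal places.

Scale factor relative to 1 L: 0.659.
gentamicin: C1V1 = C2V2 → 20.4 µg/mL × 659 mL ÷ 6190 µg/mL = 2.172 mL
zinc sulfate: dilute stock: 0.417 mM × 659 mL ÷ 49.6 mM = 5.540 mL
thiamine hydrochloride: 1.29 mg/L × 0.659 L = 0.850 mg

gentamicin 2.172 mL; zinc sulfate 5.540 mL; thiamine hydrochloride 0.850 mg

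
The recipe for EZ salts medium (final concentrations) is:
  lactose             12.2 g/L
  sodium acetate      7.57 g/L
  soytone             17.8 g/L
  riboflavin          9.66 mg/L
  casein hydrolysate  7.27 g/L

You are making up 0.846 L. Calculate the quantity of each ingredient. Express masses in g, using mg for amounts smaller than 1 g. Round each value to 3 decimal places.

lactose 10.321 g; sodium acetate 6.404 g; soytone 15.059 g; riboflavin 8.172 mg; casein hydrolysate 6.150 g

Working volume: 0.846 L.
lactose: 12.2 g/L × 0.846 L = 10.321 g
sodium acetate: 7.57 g/L × 0.846 L = 6.404 g
soytone: 17.8 g/L × 0.846 L = 15.059 g
riboflavin: 9.66 mg/L × 0.846 L = 8.172 mg
casein hydrolysate: 7.27 g/L × 0.846 L = 6.150 g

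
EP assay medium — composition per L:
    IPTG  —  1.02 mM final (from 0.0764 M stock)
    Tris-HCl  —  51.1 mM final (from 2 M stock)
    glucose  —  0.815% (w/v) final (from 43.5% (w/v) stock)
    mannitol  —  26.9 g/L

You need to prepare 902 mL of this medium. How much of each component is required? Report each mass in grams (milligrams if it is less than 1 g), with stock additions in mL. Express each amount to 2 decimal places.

Working volume: 902 mL = 0.902 L.
IPTG: V = C2·V2/C1 = 1.02 mM × 902 mL ÷ 76.4 mM = 12.04 mL
Tris-HCl: dilute stock: 51.1 mM × 902 mL ÷ 2000 mM = 23.05 mL
glucose: dilute stock: 0.815% ÷ 43.5% × 902 mL = 16.90 mL
mannitol: 26.9 g/L × 0.902 L = 24.26 g

IPTG 12.04 mL; Tris-HCl 23.05 mL; glucose 16.90 mL; mannitol 24.26 g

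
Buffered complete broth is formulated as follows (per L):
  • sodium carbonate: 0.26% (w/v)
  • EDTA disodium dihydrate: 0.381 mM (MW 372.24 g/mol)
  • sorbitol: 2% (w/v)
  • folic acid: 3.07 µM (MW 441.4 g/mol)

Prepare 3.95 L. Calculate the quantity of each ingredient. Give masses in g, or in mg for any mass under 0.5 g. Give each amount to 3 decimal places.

Scale factor relative to 1 L: 3.95.
sodium carbonate: 0.26 g per 100 mL × 3950 mL ÷ 100 = 10.270 g
EDTA disodium dihydrate: 0.381 mmol/L × 372.24 g/mol × 3.95 L ÷ 1000 = 0.560 g
sorbitol: 2% w/v = 20 g/L → 20 × 3.95 L = 79.000 g
folic acid: 3.07 µmol/L × 441.4 g/mol × 3.95 L ÷ 1000 = 5.353 mg

sodium carbonate 10.270 g; EDTA disodium dihydrate 0.560 g; sorbitol 79.000 g; folic acid 5.353 mg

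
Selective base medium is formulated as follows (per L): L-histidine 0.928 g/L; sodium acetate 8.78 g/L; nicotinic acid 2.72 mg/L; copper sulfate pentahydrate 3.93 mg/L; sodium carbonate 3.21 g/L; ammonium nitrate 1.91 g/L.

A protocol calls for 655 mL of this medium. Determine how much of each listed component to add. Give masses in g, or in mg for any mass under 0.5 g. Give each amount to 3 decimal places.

L-histidine 0.608 g; sodium acetate 5.751 g; nicotinic acid 1.782 mg; copper sulfate pentahydrate 2.574 mg; sodium carbonate 2.103 g; ammonium nitrate 1.251 g

Target volume = 655 mL = 0.655 L.
L-histidine: 0.928 g/L × 0.655 L = 0.608 g
sodium acetate: 8.78 g/L × 0.655 L = 5.751 g
nicotinic acid: 2.72 mg/L × 0.655 L = 1.782 mg
copper sulfate pentahydrate: 3.93 mg/L × 0.655 L = 2.574 mg
sodium carbonate: 3.21 g/L × 0.655 L = 2.103 g
ammonium nitrate: 1.91 g/L × 0.655 L = 1.251 g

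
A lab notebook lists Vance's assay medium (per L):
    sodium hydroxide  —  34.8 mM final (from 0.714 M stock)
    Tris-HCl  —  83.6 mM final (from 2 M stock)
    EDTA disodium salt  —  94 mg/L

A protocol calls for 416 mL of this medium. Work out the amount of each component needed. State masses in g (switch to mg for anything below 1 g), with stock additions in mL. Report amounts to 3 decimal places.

sodium hydroxide 20.276 mL; Tris-HCl 17.389 mL; EDTA disodium salt 39.104 mg

Target volume = 416 mL = 0.416 L.
sodium hydroxide: V = C2·V2/C1 = 34.8 mM × 416 mL ÷ 714 mM = 20.276 mL
Tris-HCl: C1V1 = C2V2 → 83.6 mM × 416 mL ÷ 2000 mM = 17.389 mL
EDTA disodium salt: 94 mg/L × 0.416 L = 39.104 mg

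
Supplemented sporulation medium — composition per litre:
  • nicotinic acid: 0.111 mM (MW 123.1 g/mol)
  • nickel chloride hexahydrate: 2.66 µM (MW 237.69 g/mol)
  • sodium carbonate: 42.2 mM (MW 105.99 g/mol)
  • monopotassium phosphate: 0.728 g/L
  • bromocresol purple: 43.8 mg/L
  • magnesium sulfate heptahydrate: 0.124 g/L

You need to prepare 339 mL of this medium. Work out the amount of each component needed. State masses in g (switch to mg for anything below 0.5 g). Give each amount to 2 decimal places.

nicotinic acid 4.63 mg; nickel chloride hexahydrate 0.21 mg; sodium carbonate 1.52 g; monopotassium phosphate 246.79 mg; bromocresol purple 14.85 mg; magnesium sulfate heptahydrate 42.04 mg

Target volume = 339 mL = 0.339 L.
nicotinic acid: 0.111 mmol/L × 123.1 mg/mmol × 0.339 L = 4.63 mg
nickel chloride hexahydrate: 2.66 µmol/L × 237.69 g/mol × 0.339 L ÷ 1000 = 0.21 mg
sodium carbonate: 42.2 mmol/L × 105.99 g/mol × 0.339 L ÷ 1000 = 1.52 g
monopotassium phosphate: 0.728 g/L × 0.339 L = 0.246792 g = 246.79 mg
bromocresol purple: 43.8 mg/L × 0.339 L = 14.85 mg
magnesium sulfate heptahydrate: 0.124 g/L × 0.339 L = 0.042036 g = 42.04 mg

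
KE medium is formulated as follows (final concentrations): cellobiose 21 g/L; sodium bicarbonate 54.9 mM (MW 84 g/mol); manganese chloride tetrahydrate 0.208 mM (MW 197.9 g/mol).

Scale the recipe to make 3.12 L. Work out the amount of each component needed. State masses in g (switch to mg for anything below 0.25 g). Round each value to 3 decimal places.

Working volume: 3.12 L.
cellobiose: 21 g/L × 3.12 L = 65.520 g
sodium bicarbonate: 54.9 mmol/L × 84 g/mol × 3.12 L ÷ 1000 = 14.388 g
manganese chloride tetrahydrate: 0.208 mmol/L × 197.9 mg/mmol × 3.12 L = 128.429 mg

cellobiose 65.520 g; sodium bicarbonate 14.388 g; manganese chloride tetrahydrate 128.429 mg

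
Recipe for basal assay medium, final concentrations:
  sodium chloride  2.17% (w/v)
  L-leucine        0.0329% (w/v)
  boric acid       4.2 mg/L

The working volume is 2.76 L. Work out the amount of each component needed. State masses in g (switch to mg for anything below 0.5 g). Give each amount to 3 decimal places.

Scale factor relative to 1 L: 2.76.
sodium chloride: 2.17 g per 100 mL × 2760 mL ÷ 100 = 59.892 g
L-leucine: 0.0329 g per 100 mL × 2760 mL ÷ 100 = 0.908 g
boric acid: 4.2 mg/L × 2.76 L = 11.592 mg

sodium chloride 59.892 g; L-leucine 0.908 g; boric acid 11.592 mg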